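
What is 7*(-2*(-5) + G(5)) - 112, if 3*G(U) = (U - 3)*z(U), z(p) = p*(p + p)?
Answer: 574/3 ≈ 191.33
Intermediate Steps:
z(p) = 2*p**2 (z(p) = p*(2*p) = 2*p**2)
G(U) = 2*U**2*(-3 + U)/3 (G(U) = ((U - 3)*(2*U**2))/3 = ((-3 + U)*(2*U**2))/3 = (2*U**2*(-3 + U))/3 = 2*U**2*(-3 + U)/3)
7*(-2*(-5) + G(5)) - 112 = 7*(-2*(-5) + (2/3)*5**2*(-3 + 5)) - 112 = 7*(10 + (2/3)*25*2) - 112 = 7*(10 + 100/3) - 112 = 7*(130/3) - 112 = 910/3 - 112 = 574/3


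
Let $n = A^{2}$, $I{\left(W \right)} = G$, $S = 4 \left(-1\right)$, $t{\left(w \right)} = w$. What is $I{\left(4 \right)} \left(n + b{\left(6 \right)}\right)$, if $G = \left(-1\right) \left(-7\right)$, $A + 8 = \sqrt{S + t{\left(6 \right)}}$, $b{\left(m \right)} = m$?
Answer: $504 - 112 \sqrt{2} \approx 345.61$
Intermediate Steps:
$S = -4$
$A = -8 + \sqrt{2}$ ($A = -8 + \sqrt{-4 + 6} = -8 + \sqrt{2} \approx -6.5858$)
$G = 7$
$I{\left(W \right)} = 7$
$n = \left(-8 + \sqrt{2}\right)^{2} \approx 43.373$
$I{\left(4 \right)} \left(n + b{\left(6 \right)}\right) = 7 \left(\left(8 - \sqrt{2}\right)^{2} + 6\right) = 7 \left(6 + \left(8 - \sqrt{2}\right)^{2}\right) = 42 + 7 \left(8 - \sqrt{2}\right)^{2}$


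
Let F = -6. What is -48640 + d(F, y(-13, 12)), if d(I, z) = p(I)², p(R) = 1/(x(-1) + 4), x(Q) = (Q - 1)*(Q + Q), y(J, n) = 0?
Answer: -3112959/64 ≈ -48640.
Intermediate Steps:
x(Q) = 2*Q*(-1 + Q) (x(Q) = (-1 + Q)*(2*Q) = 2*Q*(-1 + Q))
p(R) = ⅛ (p(R) = 1/(2*(-1)*(-1 - 1) + 4) = 1/(2*(-1)*(-2) + 4) = 1/(4 + 4) = 1/8 = ⅛)
d(I, z) = 1/64 (d(I, z) = (⅛)² = 1/64)
-48640 + d(F, y(-13, 12)) = -48640 + 1/64 = -3112959/64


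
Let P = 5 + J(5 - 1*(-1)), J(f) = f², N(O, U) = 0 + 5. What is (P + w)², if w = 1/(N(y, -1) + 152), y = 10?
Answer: 41447844/24649 ≈ 1681.5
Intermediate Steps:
N(O, U) = 5
w = 1/157 (w = 1/(5 + 152) = 1/157 ≈ 0.0063694)
P = 41 (P = 5 + (5 - 1*(-1))² = 5 + (5 + 1)² = 5 + 6² = 5 + 36 = 41)
(P + w)² = (41 + 1/157)² = (6438/157)² = 41447844/24649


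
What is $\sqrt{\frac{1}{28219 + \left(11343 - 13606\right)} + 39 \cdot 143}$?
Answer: $\frac{\sqrt{104369517973}}{4326} \approx 74.679$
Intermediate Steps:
$\sqrt{\frac{1}{28219 + \left(11343 - 13606\right)} + 39 \cdot 143} = \sqrt{\frac{1}{28219 - 2263} + 5577} = \sqrt{\frac{1}{25956} + 5577} = \sqrt{\frac{144756613}{25956}} = \frac{\sqrt{104369517973}}{4326}$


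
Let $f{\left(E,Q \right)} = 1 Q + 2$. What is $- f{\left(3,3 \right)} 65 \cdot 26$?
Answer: $-8450$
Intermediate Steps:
$f{\left(E,Q \right)} = 2 + Q$ ($f{\left(E,Q \right)} = Q + 2 = 2 + Q$)
$- f{\left(3,3 \right)} 65 \cdot 26 = - (2 + 3) 65 \cdot 26 = \left(-1\right) 5 \cdot 65 \cdot 26 = \left(-5\right) 65 \cdot 26 = \left(-325\right) 26 = -8450$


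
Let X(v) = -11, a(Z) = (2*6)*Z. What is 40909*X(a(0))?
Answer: -449999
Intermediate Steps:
a(Z) = 12*Z
40909*X(a(0)) = 40909*(-11) = -449999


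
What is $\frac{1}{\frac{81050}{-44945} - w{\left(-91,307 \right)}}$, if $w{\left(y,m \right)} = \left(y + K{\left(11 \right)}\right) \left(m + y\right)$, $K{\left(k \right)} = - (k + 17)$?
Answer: $\frac{8989}{231037046} \approx 3.8907 \cdot 10^{-5}$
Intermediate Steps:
$K{\left(k \right)} = -17 - k$ ($K{\left(k \right)} = - (17 + k) = -17 - k$)
$w{\left(y,m \right)} = \left(-28 + y\right) \left(m + y\right)$ ($w{\left(y,m \right)} = \left(y - 28\right) \left(m + y\right) = \left(-28 + y\right) \left(m + y\right)$)
$\frac{1}{\frac{81050}{-44945} - w{\left(-91,307 \right)}} = \frac{1}{\frac{81050}{-44945} - \left(\left(-91\right)^{2} - 8596 - -2548 + 307 \left(-91\right)\right)} = \frac{1}{81050 \left(- \frac{1}{44945}\right) - \left(8281 - 8596 + 2548 - 27937\right)} = \frac{1}{- \frac{16210}{8989} - -25704} = \frac{1}{- \frac{16210}{8989} + 25704} = \frac{1}{\frac{231037046}{8989}} = \frac{8989}{231037046}$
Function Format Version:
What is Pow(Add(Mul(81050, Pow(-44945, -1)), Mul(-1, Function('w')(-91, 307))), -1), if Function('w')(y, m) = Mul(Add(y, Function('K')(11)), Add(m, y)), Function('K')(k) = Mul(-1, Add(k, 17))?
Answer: Rational(8989, 231037046) ≈ 3.8907e-5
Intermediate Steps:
Function('K')(k) = Add(-17, Mul(-1, k)) (Function('K')(k) = Mul(-1, Add(17, k)) = Add(-17, Mul(-1, k)))
Function('w')(y, m) = Mul(Add(-28, y), Add(m, y)) (Function('w')(y, m) = Mul(Add(y, Add(-17, Mul(-1, 11))), Add(m, y)) = Mul(Add(y, Add(-17, -11)), Add(m, y)) = Mul(Add(y, -28), Add(m, y)) = Mul(Add(-28, y), Add(m, y)))
Pow(Add(Mul(81050, Pow(-44945, -1)), Mul(-1, Function('w')(-91, 307))), -1) = Pow(Add(Mul(81050, Pow(-44945, -1)), Mul(-1, Add(Pow(-91, 2), Mul(-28, 307), Mul(-28, -91), Mul(307, -91)))), -1) = Pow(Add(Mul(81050, Rational(-1, 44945)), Mul(-1, Add(8281, -8596, 2548, -27937))), -1) = Pow(Add(Rational(-16210, 8989), Mul(-1, -25704)), -1) = Pow(Add(Rational(-16210, 8989), 25704), -1) = Pow(Rational(231037046, 8989), -1) = Rational(8989, 231037046)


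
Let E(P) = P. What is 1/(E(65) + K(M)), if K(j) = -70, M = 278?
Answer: -1/5 ≈ -0.20000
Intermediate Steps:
1/(E(65) + K(M)) = 1/(65 - 70) = 1/(-5) = -1/5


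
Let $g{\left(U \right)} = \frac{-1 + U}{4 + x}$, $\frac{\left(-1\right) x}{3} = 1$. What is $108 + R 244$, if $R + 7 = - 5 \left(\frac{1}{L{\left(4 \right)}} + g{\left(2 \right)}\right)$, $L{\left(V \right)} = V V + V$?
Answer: $-2881$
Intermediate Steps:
$L{\left(V \right)} = V + V^{2}$ ($L{\left(V \right)} = V^{2} + V = V + V^{2}$)
$x = -3$ ($x = \left(-3\right) 1 = -3$)
$g{\left(U \right)} = -1 + U$ ($g{\left(U \right)} = \frac{-1 + U}{4 - 3} = \frac{-1 + U}{1} = \left(-1 + U\right) 1 = -1 + U$)
$R = - \frac{49}{4}$ ($R = -7 - 5 \left(\frac{1}{4 \left(1 + 4\right)} + \left(-1 + 2\right)\right) = -7 - 5 \left(\frac{1}{4 \cdot 5} + 1\right) = -7 - 5 \left(\frac{1}{20} + 1\right) = -7 - \frac{21}{4} = - \frac{49}{4} \approx -12.25$)
$108 + R 244 = 108 - 2989 = -2881$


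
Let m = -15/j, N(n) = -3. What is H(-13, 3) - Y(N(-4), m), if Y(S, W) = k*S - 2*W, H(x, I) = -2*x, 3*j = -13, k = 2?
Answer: 506/13 ≈ 38.923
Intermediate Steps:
j = -13/3 (j = (1/3)*(-13) = -13/3 ≈ -4.3333)
m = 45/13 (m = -15/(-13/3) = -15*(-3/13) = 45/13 ≈ 3.4615)
Y(S, W) = -2*W + 2*S (Y(S, W) = 2*S - 2*W = -2*W + 2*S)
H(-13, 3) - Y(N(-4), m) = -2*(-13) - (-2*45/13 + 2*(-3)) = 26 - (-90/13 - 6) = 26 - 1*(-168/13) = 26 + 168/13 = 506/13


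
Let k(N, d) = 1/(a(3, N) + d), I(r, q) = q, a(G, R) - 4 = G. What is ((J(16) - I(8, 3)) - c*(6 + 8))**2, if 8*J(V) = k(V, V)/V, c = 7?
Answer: 88412859649/8667136 ≈ 10201.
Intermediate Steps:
a(G, R) = 4 + G
k(N, d) = 1/(7 + d) (k(N, d) = 1/((4 + 3) + d) = 1/(7 + d))
J(V) = 1/(8*V*(7 + V)) (J(V) = (1/((7 + V)*V))/8 = (1/(V*(7 + V)))/8 = 1/(8*V*(7 + V)))
((J(16) - I(8, 3)) - c*(6 + 8))**2 = (((1/8)/(16*(7 + 16)) - 1*3) - 7*(6 + 8))**2 = (((1/8)*(1/16)/23 - 3) - 7*14)**2 = (((1/8)*(1/16)*(1/23) - 3) - 1*98)**2 = ((1/2944 - 3) - 98)**2 = (-8831/2944 - 98)**2 = (-297343/2944)**2 = 88412859649/8667136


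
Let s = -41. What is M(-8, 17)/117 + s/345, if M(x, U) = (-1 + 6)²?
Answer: 1276/13455 ≈ 0.094835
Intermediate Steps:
M(x, U) = 25 (M(x, U) = 5² = 25)
M(-8, 17)/117 + s/345 = 25/117 - 41/345 = 1276/13455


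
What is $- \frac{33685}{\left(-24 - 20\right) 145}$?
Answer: $\frac{6737}{1276} \approx 5.2798$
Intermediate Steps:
$- \frac{33685}{\left(-24 - 20\right) 145} = - \frac{33685}{\left(-44\right) 145} = - \frac{33685}{-6380} = \left(-33685\right) \left(- \frac{1}{6380}\right) = \frac{6737}{1276}$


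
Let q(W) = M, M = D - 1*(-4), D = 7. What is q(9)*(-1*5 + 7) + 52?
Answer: 74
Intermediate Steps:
M = 11 (M = 7 - 1*(-4) = 7 + 4 = 11)
q(W) = 11
q(9)*(-1*5 + 7) + 52 = 11*(-1*5 + 7) + 52 = 11*(-5 + 7) + 52 = 11*2 + 52 = 22 + 52 = 74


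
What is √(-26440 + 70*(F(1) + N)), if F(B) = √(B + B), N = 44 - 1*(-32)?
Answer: √(-21120 + 70*√2) ≈ 144.99*I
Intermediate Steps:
N = 76 (N = 44 + 32 = 76)
F(B) = √2*√B (F(B) = √(2*B) = √2*√B)
√(-26440 + 70*(F(1) + N)) = √(-26440 + 70*(√2*√1 + 76)) = √(-26440 + 70*(√2*1 + 76)) = √(-26440 + 70*(√2 + 76)) = √(-26440 + 70*(76 + √2)) = √(-26440 + (5320 + 70*√2)) = √(-21120 + 70*√2)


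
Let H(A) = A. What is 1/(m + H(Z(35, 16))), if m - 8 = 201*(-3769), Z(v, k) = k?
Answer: -1/757545 ≈ -1.3201e-6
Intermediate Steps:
m = -757561 (m = 8 + 201*(-3769) = 8 - 757569 = -757561)
1/(m + H(Z(35, 16))) = 1/(-757561 + 16) = 1/(-757545) = -1/757545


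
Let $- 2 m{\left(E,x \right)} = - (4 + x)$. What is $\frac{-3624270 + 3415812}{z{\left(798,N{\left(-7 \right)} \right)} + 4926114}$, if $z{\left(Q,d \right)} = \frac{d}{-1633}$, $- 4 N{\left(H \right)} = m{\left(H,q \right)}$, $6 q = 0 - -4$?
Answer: $- \frac{4084942968}{96532129951} \approx -0.042317$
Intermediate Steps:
$q = \frac{2}{3}$ ($q = \frac{0 - -4}{6} = \frac{0 + 4}{6} = \frac{1}{6} \cdot 4 = \frac{2}{3} \approx 0.66667$)
$m{\left(E,x \right)} = 2 + \frac{x}{2}$ ($m{\left(E,x \right)} = - \frac{\left(-1\right) \left(4 + x\right)}{2} = - \frac{-4 - x}{2} = 2 + \frac{x}{2}$)
$N{\left(H \right)} = - \frac{7}{12}$ ($N{\left(H \right)} = - \frac{2 + \frac{1}{2} \cdot \frac{2}{3}}{4} = - \frac{2 + \frac{1}{3}}{4} = \left(- \frac{1}{4}\right) \frac{7}{3} = - \frac{7}{12}$)
$z{\left(Q,d \right)} = - \frac{d}{1633}$ ($z{\left(Q,d \right)} = d \left(- \frac{1}{1633}\right) = - \frac{d}{1633}$)
$\frac{-3624270 + 3415812}{z{\left(798,N{\left(-7 \right)} \right)} + 4926114} = \frac{-3624270 + 3415812}{\left(- \frac{1}{1633}\right) \left(- \frac{7}{12}\right) + 4926114} = - \frac{208458}{\frac{7}{19596} + 4926114} = - \frac{208458}{\frac{96532129951}{19596}} = \left(-208458\right) \frac{19596}{96532129951} = - \frac{4084942968}{96532129951}$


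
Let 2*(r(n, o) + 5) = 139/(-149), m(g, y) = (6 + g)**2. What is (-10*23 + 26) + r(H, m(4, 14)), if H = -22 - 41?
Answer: -62421/298 ≈ -209.47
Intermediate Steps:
H = -63
r(n, o) = -1629/298 (r(n, o) = -5 + (139/(-149))/2 = -5 + (139*(-1/149))/2 = -5 + (1/2)*(-139/149) = -5 - 139/298 = -1629/298)
(-10*23 + 26) + r(H, m(4, 14)) = (-10*23 + 26) - 1629/298 = (-230 + 26) - 1629/298 = -204 - 1629/298 = -62421/298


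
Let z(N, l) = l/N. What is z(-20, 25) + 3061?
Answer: 12239/4 ≈ 3059.8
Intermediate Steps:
z(N, l) = l/N
z(-20, 25) + 3061 = 25/(-20) + 3061 = 25*(-1/20) + 3061 = -5/4 + 3061 = 12239/4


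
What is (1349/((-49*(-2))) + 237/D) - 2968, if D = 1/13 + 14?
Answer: -17559769/5978 ≈ -2937.4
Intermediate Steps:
D = 183/13 (D = 1*(1/13) + 14 = 1/13 + 14 = 183/13 ≈ 14.077)
(1349/((-49*(-2))) + 237/D) - 2968 = (1349/((-49*(-2))) + 237/(183/13)) - 2968 = (1349/98 + 237*(13/183)) - 2968 = (1349*(1/98) + 1027/61) - 2968 = (1349/98 + 1027/61) - 2968 = 182935/5978 - 2968 = -17559769/5978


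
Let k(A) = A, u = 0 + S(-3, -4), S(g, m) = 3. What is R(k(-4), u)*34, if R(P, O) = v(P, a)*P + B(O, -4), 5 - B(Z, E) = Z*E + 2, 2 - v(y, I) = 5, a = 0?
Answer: 918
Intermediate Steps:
v(y, I) = -3 (v(y, I) = 2 - 1*5 = 2 - 5 = -3)
u = 3 (u = 0 + 3 = 3)
B(Z, E) = 3 - E*Z (B(Z, E) = 5 - (Z*E + 2) = 5 - (E*Z + 2) = 5 - (2 + E*Z) = 5 + (-2 - E*Z) = 3 - E*Z)
R(P, O) = 3 - 3*P + 4*O (R(P, O) = -3*P + (3 - 1*(-4)*O) = -3*P + (3 + 4*O) = 3 - 3*P + 4*O)
R(k(-4), u)*34 = (3 - 3*(-4) + 4*3)*34 = (3 + 12 + 12)*34 = 27*34 = 918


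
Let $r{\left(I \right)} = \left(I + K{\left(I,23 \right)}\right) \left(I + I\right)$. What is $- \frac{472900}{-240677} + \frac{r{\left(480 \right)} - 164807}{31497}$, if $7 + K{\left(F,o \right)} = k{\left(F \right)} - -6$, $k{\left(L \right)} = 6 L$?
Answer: $\frac{751326358241}{7580603469} \approx 99.112$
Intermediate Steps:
$K{\left(F,o \right)} = -1 + 6 F$ ($K{\left(F,o \right)} = -7 + \left(6 F - -6\right) = -7 + \left(6 F + 6\right) = -7 + \left(6 + 6 F\right) = -1 + 6 F$)
$r{\left(I \right)} = 2 I \left(-1 + 7 I\right)$ ($r{\left(I \right)} = \left(I + \left(-1 + 6 I\right)\right) \left(I + I\right) = \left(-1 + 7 I\right) 2 I = 2 I \left(-1 + 7 I\right)$)
$- \frac{472900}{-240677} + \frac{r{\left(480 \right)} - 164807}{31497} = - \frac{472900}{-240677} + \frac{2 \cdot 480 \left(-1 + 7 \cdot 480\right) - 164807}{31497} = \left(-472900\right) \left(- \frac{1}{240677}\right) + \left(2 \cdot 480 \left(-1 + 3360\right) - 164807\right) \frac{1}{31497} = \frac{472900}{240677} + \left(2 \cdot 480 \cdot 3359 - 164807\right) \frac{1}{31497} = \frac{472900}{240677} + \left(3224640 - 164807\right) \frac{1}{31497} = \frac{472900}{240677} + 3059833 \cdot \frac{1}{31497} = \frac{472900}{240677} + \frac{3059833}{31497} = \frac{751326358241}{7580603469}$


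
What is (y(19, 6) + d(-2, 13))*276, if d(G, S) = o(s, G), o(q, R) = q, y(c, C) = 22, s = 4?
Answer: 7176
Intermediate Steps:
d(G, S) = 4
(y(19, 6) + d(-2, 13))*276 = (22 + 4)*276 = 26*276 = 7176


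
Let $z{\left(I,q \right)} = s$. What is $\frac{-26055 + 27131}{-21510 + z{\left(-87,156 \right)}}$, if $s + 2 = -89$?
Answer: $- \frac{1076}{21601} \approx -0.049812$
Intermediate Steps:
$s = -91$ ($s = -2 - 89 = -91$)
$z{\left(I,q \right)} = -91$
$\frac{-26055 + 27131}{-21510 + z{\left(-87,156 \right)}} = \frac{-26055 + 27131}{-21510 - 91} = \frac{1076}{-21601} = 1076 \left(- \frac{1}{21601}\right) = - \frac{1076}{21601}$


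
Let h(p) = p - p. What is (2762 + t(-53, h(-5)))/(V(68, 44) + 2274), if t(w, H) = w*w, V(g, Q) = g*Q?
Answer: 5571/5266 ≈ 1.0579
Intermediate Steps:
h(p) = 0
V(g, Q) = Q*g
t(w, H) = w²
(2762 + t(-53, h(-5)))/(V(68, 44) + 2274) = (2762 + (-53)²)/(44*68 + 2274) = (2762 + 2809)/(2992 + 2274) = 5571/5266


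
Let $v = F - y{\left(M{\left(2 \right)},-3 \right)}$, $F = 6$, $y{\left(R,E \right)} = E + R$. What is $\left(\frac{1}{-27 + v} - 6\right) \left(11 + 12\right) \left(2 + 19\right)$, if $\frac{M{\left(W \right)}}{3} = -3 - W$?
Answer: $-3059$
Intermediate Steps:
$M{\left(W \right)} = -9 - 3 W$ ($M{\left(W \right)} = 3 \left(-3 - W\right) = -9 - 3 W$)
$v = 24$ ($v = 6 - \left(-3 - 15\right) = 6 - -18 = 6 + 18 = 24$)
$\left(\frac{1}{-27 + v} - 6\right) \left(11 + 12\right) \left(2 + 19\right) = \left(\frac{1}{-27 + 24} - 6\right) \left(11 + 12\right) \left(2 + 19\right) = \left(\frac{1}{-3} - 6\right) 23 \cdot 21 = \left(- \frac{1}{3} - 6\right) 483 = \left(- \frac{19}{3}\right) 483 = -3059$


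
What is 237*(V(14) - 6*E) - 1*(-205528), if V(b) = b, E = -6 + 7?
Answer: 207424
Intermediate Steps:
E = 1
237*(V(14) - 6*E) - 1*(-205528) = 237*(14 - 6*1) - 1*(-205528) = 237*(14 - 6) + 205528 = 237*8 + 205528 = 1896 + 205528 = 207424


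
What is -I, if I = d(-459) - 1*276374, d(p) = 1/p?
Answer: 126855667/459 ≈ 2.7637e+5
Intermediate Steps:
I = -126855667/459 (I = 1/(-459) - 1*276374 = -1/459 - 276374 = -126855667/459 ≈ -2.7637e+5)
-I = -1*(-126855667/459) = 126855667/459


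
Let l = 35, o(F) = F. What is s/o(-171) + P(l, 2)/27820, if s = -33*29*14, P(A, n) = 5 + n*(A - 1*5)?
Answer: 1911505/24396 ≈ 78.353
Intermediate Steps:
P(A, n) = 5 + n*(-5 + A) (P(A, n) = 5 + n*(A - 5) = 5 + n*(-5 + A))
s = -13398 (s = -957*14 = -13398)
s/o(-171) + P(l, 2)/27820 = -13398/(-171) + (5 - 5*2 + 35*2)/27820 = -13398*(-1/171) + (5 - 10 + 70)*(1/27820) = 4466/57 + 65*(1/27820) = 4466/57 + 1/428 = 1911505/24396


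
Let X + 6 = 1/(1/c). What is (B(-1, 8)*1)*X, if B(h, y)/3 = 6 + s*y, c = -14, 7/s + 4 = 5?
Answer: -3720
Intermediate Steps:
s = 7 (s = 7/(-4 + 5) = 7/1 = 7*1 = 7)
B(h, y) = 18 + 21*y (B(h, y) = 3*(6 + 7*y) = 18 + 21*y)
X = -20 (X = -6 + 1/(1/(-14)) = -6 + 1/(-1/14) = -6 - 14 = -20)
(B(-1, 8)*1)*X = ((18 + 21*8)*1)*(-20) = ((18 + 168)*1)*(-20) = (186*1)*(-20) = 186*(-20) = -3720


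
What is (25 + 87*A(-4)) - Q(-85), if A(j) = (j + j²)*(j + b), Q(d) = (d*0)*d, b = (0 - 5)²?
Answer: 21949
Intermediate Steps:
b = 25 (b = (-5)² = 25)
Q(d) = 0 (Q(d) = 0*d = 0)
A(j) = (25 + j)*(j + j²) (A(j) = (j + j²)*(j + 25) = (j + j²)*(25 + j) = (25 + j)*(j + j²))
(25 + 87*A(-4)) - Q(-85) = (25 + 87*(-4*(25 + (-4)² + 26*(-4)))) - 1*0 = (25 + 87*(-4*(25 + 16 - 104))) + 0 = (25 + 87*(-4*(-63))) + 0 = (25 + 87*252) + 0 = (25 + 21924) + 0 = 21949 + 0 = 21949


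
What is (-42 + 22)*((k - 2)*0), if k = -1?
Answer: 0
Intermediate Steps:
(-42 + 22)*((k - 2)*0) = (-42 + 22)*((-1 - 2)*0) = -(-60)*0 = -20*0 = 0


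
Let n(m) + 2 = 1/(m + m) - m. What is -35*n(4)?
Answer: 1645/8 ≈ 205.63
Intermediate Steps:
n(m) = -2 + 1/(2*m) - m (n(m) = -2 + (1/(m + m) - m) = -2 + (1/(2*m) - m) = -2 + 1/(2*m) - m)
-35*n(4) = -35*(-2 + (½)/4 - 1*4) = -35*(-2 + (½)*(¼) - 4) = -35*(-2 + ⅛ - 4) = -35*(-47/8) = 1645/8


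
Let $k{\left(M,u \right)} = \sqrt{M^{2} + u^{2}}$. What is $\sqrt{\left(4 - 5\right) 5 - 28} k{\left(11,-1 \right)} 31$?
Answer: $31 i \sqrt{4026} \approx 1967.0 i$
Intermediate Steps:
$\sqrt{\left(4 - 5\right) 5 - 28} k{\left(11,-1 \right)} 31 = \sqrt{\left(4 - 5\right) 5 - 28} \sqrt{11^{2} + \left(-1\right)^{2}} \cdot 31 = \sqrt{\left(-1\right) 5 - 28} \sqrt{121 + 1} \cdot 31 = \sqrt{-5 - 28} \sqrt{122} \cdot 31 = \sqrt{-33} \sqrt{122} \cdot 31 = i \sqrt{33} \sqrt{122} \cdot 31 = i \sqrt{4026} \cdot 31 = 31 i \sqrt{4026}$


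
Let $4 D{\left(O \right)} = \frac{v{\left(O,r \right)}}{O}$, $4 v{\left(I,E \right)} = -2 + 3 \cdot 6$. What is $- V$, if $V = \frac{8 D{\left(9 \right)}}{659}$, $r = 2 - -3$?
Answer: $- \frac{8}{5931} \approx -0.0013488$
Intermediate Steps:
$r = 5$ ($r = 2 + 3 = 5$)
$v{\left(I,E \right)} = 4$ ($v{\left(I,E \right)} = \frac{-2 + 3 \cdot 6}{4} = \frac{-2 + 18}{4} = \frac{1}{4} \cdot 16 = 4$)
$D{\left(O \right)} = \frac{1}{O}$ ($D{\left(O \right)} = \frac{4 \frac{1}{O}}{4} = \frac{1}{O}$)
$V = \frac{8}{5931}$ ($V = \frac{8 \cdot \frac{1}{9}}{659} = 8 \cdot \frac{1}{9} \cdot \frac{1}{659} = \frac{8}{9} \cdot \frac{1}{659} = \frac{8}{5931} \approx 0.0013488$)
$- V = \left(-1\right) \frac{8}{5931} = - \frac{8}{5931}$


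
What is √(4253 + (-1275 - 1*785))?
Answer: √2193 ≈ 46.829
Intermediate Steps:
√(4253 + (-1275 - 1*785)) = √(4253 + (-1275 - 785)) = √(4253 - 2060) = √2193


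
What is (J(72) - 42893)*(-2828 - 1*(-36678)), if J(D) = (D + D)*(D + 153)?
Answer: -355188050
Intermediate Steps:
J(D) = 2*D*(153 + D) (J(D) = (2*D)*(153 + D) = 2*D*(153 + D))
(J(72) - 42893)*(-2828 - 1*(-36678)) = (2*72*(153 + 72) - 42893)*(-2828 - 1*(-36678)) = (2*72*225 - 42893)*(-2828 + 36678) = (32400 - 42893)*33850 = -10493*33850 = -355188050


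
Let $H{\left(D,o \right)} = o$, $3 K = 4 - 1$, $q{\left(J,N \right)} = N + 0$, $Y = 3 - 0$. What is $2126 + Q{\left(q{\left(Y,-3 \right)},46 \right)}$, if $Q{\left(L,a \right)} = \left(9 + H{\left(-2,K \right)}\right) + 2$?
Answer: $2138$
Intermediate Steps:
$Y = 3$ ($Y = 3 + 0 = 3$)
$q{\left(J,N \right)} = N$
$K = 1$ ($K = \frac{4 - 1}{3} = \frac{1}{3} \cdot 3 = 1$)
$Q{\left(L,a \right)} = 12$ ($Q{\left(L,a \right)} = \left(9 + 1\right) + 2 = 10 + 2 = 12$)
$2126 + Q{\left(q{\left(Y,-3 \right)},46 \right)} = 2126 + 12 = 2138$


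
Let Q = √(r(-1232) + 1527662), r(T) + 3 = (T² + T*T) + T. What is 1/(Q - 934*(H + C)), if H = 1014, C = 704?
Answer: -1604612/2574775108469 - 5*√182483/2574775108469 ≈ -6.2403e-7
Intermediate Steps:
r(T) = -3 + T + 2*T² (r(T) = -3 + ((T² + T*T) + T) = -3 + ((T² + T²) + T) = -3 + (2*T² + T) = -3 + (T + 2*T²) = -3 + T + 2*T²)
Q = 5*√182483 (Q = √((-3 - 1232 + 2*(-1232)²) + 1527662) = √((-3 - 1232 + 2*1517824) + 1527662) = √((-3 - 1232 + 3035648) + 1527662) = √(3034413 + 1527662) = √4562075 = 5*√182483 ≈ 2135.9)
1/(Q - 934*(H + C)) = 1/(5*√182483 - 934*(1014 + 704)) = 1/(5*√182483 - 934*1718) = 1/(5*√182483 - 1604612) = 1/(-1604612 + 5*√182483)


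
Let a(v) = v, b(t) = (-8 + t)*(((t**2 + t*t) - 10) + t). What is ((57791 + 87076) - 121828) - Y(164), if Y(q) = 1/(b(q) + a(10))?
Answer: 193886685853/8415586 ≈ 23039.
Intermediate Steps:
b(t) = (-8 + t)*(-10 + t + 2*t**2) (b(t) = (-8 + t)*(((t**2 + t**2) - 10) + t) = (-8 + t)*((2*t**2 - 10) + t) = (-8 + t)*((-10 + 2*t**2) + t) = (-8 + t)*(-10 + t + 2*t**2))
Y(q) = 1/(90 - 18*q - 15*q**2 + 2*q**3) (Y(q) = 1/((80 - 18*q - 15*q**2 + 2*q**3) + 10) = 1/(90 - 18*q - 15*q**2 + 2*q**3))
((57791 + 87076) - 121828) - Y(164) = ((57791 + 87076) - 121828) - 1/(90 - 18*164 - 15*164**2 + 2*164**3) = (144867 - 121828) - 1/(90 - 2952 - 15*26896 + 2*4410944) = 23039 - 1/(90 - 2952 - 403440 + 8821888) = 23039 - 1/8415586 = 193886685853/8415586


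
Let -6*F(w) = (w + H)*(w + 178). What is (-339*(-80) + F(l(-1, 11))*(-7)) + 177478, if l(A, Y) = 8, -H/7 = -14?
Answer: 227600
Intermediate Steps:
H = 98 (H = -7*(-14) = 98)
F(w) = -(98 + w)*(178 + w)/6 (F(w) = -(w + 98)*(w + 178)/6 = -(98 + w)*(178 + w)/6)
(-339*(-80) + F(l(-1, 11))*(-7)) + 177478 = (-339*(-80) + (-8722/3 - 46*8 - ⅙*8²)*(-7)) + 177478 = (27120 + (-8722/3 - 368 - ⅙*64)*(-7)) + 177478 = (27120 + (-8722/3 - 368 - 32/3)*(-7)) + 177478 = (27120 - 3286*(-7)) + 177478 = (27120 + 23002) + 177478 = 50122 + 177478 = 227600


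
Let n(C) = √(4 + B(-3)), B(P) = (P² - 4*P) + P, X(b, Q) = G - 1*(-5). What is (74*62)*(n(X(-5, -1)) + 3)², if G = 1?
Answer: 142228 + 27528*√22 ≈ 2.7135e+5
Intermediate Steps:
X(b, Q) = 6 (X(b, Q) = 1 - 1*(-5) = 1 + 5 = 6)
B(P) = P² - 3*P
n(C) = √22 (n(C) = √(4 - 3*(-3 - 3)) = √(4 - 3*(-6)) = √(4 + 18) = √22)
(74*62)*(n(X(-5, -1)) + 3)² = (74*62)*(√22 + 3)² = 4588*(3 + √22)²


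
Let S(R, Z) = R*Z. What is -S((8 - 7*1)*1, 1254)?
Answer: -1254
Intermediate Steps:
-S((8 - 7*1)*1, 1254) = -(8 - 7*1)*1*1254 = -(8 - 7)*1*1254 = -1*1*1254 = -1254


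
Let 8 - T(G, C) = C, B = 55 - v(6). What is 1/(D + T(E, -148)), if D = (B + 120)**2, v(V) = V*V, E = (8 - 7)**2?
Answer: 1/19477 ≈ 5.1343e-5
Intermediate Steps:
E = 1 (E = 1**2 = 1)
v(V) = V**2
B = 19 (B = 55 - 1*6**2 = 55 - 1*36 = 55 - 36 = 19)
T(G, C) = 8 - C
D = 19321 (D = (19 + 120)**2 = 139**2 = 19321)
1/(D + T(E, -148)) = 1/(19321 + (8 - 1*(-148))) = 1/(19321 + (8 + 148)) = 1/(19321 + 156) = 1/19477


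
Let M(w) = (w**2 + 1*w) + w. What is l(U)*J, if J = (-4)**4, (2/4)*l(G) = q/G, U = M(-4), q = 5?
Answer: 320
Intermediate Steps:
M(w) = w**2 + 2*w (M(w) = (w**2 + w) + w = (w + w**2) + w = w**2 + 2*w)
U = 8 (U = -4*(2 - 4) = -4*(-2) = 8)
l(G) = 10/G (l(G) = 2*(5/G) = 10/G)
J = 256
l(U)*J = (10/8)*256 = (10*(1/8))*256 = (5/4)*256 = 320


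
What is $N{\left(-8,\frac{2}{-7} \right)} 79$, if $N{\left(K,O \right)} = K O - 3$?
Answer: $- \frac{395}{7} \approx -56.429$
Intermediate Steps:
$N{\left(K,O \right)} = -3 + K O$
$N{\left(-8,\frac{2}{-7} \right)} 79 = \left(-3 - 8 \frac{2}{-7}\right) 79 = \left(-3 - 8 \cdot 2 \left(- \frac{1}{7}\right)\right) 79 = \left(-3 - - \frac{16}{7}\right) 79 = \left(-3 + \frac{16}{7}\right) 79 = \left(- \frac{5}{7}\right) 79 = - \frac{395}{7}$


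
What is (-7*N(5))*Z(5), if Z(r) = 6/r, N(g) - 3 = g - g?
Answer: -126/5 ≈ -25.200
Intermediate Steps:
N(g) = 3 (N(g) = 3 + (g - g) = 3 + 0 = 3)
(-7*N(5))*Z(5) = (-7*3)*(6/5) = -126/5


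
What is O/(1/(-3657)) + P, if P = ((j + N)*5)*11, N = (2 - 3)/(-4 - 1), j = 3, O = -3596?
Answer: 13150748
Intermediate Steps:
N = ⅕ (N = -1/(-5) = -1*(-⅕) = ⅕ ≈ 0.20000)
P = 176 (P = ((3 + ⅕)*5)*11 = ((16/5)*5)*11 = 16*11 = 176)
O/(1/(-3657)) + P = -3596/(1/(-3657)) + 176 = -3596/(-1/3657) + 176 = -3596*(-3657) + 176 = 13150572 + 176 = 13150748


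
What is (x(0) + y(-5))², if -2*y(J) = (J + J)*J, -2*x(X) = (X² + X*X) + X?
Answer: 625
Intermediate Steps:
x(X) = -X² - X/2 (x(X) = -((X² + X*X) + X)/2 = -((X² + X²) + X)/2 = -(2*X² + X)/2 = -(X + 2*X²)/2 = -X² - X/2)
y(J) = -J² (y(J) = -(J + J)*J/2 = -2*J*J/2 = -J²)
(x(0) + y(-5))² = (-1*0*(½ + 0) - 1*(-5)²)² = (-1*0*½ - 1*25)² = (0 - 25)² = (-25)² = 625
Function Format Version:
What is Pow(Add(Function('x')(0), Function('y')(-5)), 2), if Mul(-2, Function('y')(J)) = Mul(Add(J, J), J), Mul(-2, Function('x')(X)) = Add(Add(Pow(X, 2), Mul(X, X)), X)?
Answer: 625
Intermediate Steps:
Function('x')(X) = Add(Mul(-1, Pow(X, 2)), Mul(Rational(-1, 2), X)) (Function('x')(X) = Mul(Rational(-1, 2), Add(Add(Pow(X, 2), Mul(X, X)), X)) = Mul(Rational(-1, 2), Add(Add(Pow(X, 2), Pow(X, 2)), X)) = Mul(Rational(-1, 2), Add(Mul(2, Pow(X, 2)), X)) = Mul(Rational(-1, 2), Add(X, Mul(2, Pow(X, 2)))) = Add(Mul(-1, Pow(X, 2)), Mul(Rational(-1, 2), X)))
Function('y')(J) = Mul(-1, Pow(J, 2)) (Function('y')(J) = Mul(Rational(-1, 2), Mul(Add(J, J), J)) = Mul(Rational(-1, 2), Mul(Mul(2, J), J)) = Mul(Rational(-1, 2), Mul(2, Pow(J, 2))) = Mul(-1, Pow(J, 2)))
Pow(Add(Function('x')(0), Function('y')(-5)), 2) = Pow(Add(Mul(-1, 0, Add(Rational(1, 2), 0)), Mul(-1, Pow(-5, 2))), 2) = Pow(Add(Mul(-1, 0, Rational(1, 2)), Mul(-1, 25)), 2) = Pow(Add(0, -25), 2) = Pow(-25, 2) = 625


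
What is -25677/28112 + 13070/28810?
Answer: -37233053/80990672 ≈ -0.45972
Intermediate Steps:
-25677/28112 + 13070/28810 = -25677*1/28112 + 13070*(1/28810) = -25677/28112 + 1307/2881 = -37233053/80990672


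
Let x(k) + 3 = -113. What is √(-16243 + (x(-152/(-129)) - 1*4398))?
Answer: I*√20757 ≈ 144.07*I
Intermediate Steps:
x(k) = -116 (x(k) = -3 - 113 = -116)
√(-16243 + (x(-152/(-129)) - 1*4398)) = √(-16243 + (-116 - 1*4398)) = √(-16243 + (-116 - 4398)) = √(-16243 - 4514) = √(-20757) = I*√20757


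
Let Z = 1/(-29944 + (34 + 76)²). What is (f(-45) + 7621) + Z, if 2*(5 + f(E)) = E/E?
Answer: 135908825/17844 ≈ 7616.5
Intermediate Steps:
f(E) = -9/2 (f(E) = -5 + (E/E)/2 = -5 + (½)*1 = -5 + ½ = -9/2)
Z = -1/17844 (Z = 1/(-29944 + 110²) = 1/(-29944 + 12100) = 1/(-17844) = -1/17844 ≈ -5.6041e-5)
(f(-45) + 7621) + Z = (-9/2 + 7621) - 1/17844 = 15233/2 - 1/17844 = 135908825/17844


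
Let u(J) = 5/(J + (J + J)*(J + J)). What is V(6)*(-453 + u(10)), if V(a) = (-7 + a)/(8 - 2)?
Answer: 37145/492 ≈ 75.498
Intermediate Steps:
V(a) = -7/6 + a/6 (V(a) = (-7 + a)/6 = (-7 + a)*(⅙) = -7/6 + a/6)
u(J) = 5/(J + 4*J²) (u(J) = 5/(J + (2*J)*(2*J)) = 5/(J + 4*J²))
V(6)*(-453 + u(10)) = (-7/6 + (⅙)*6)*(-453 + 5/(10*(1 + 4*10))) = (-7/6 + 1)*(-453 + 5*(⅒)/(1 + 40)) = -(-453 + 5*(⅒)/41)/6 = -(-453 + 5*(⅒)*(1/41))/6 = -(-453 + 1/82)/6 = -⅙*(-37145/82) = 37145/492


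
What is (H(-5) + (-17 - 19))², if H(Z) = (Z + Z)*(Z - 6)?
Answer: 5476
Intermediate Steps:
H(Z) = 2*Z*(-6 + Z) (H(Z) = (2*Z)*(-6 + Z) = 2*Z*(-6 + Z))
(H(-5) + (-17 - 19))² = (2*(-5)*(-6 - 5) + (-17 - 19))² = (2*(-5)*(-11) - 36)² = (110 - 36)² = 74² = 5476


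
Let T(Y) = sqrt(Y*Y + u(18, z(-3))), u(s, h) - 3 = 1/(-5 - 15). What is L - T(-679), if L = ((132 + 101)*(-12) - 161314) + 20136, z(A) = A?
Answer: -143974 - sqrt(46104395)/10 ≈ -1.4465e+5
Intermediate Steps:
u(s, h) = 59/20 (u(s, h) = 3 + 1/(-5 - 15) = 3 + 1/(-20) = 3 - 1/20 = 59/20)
T(Y) = sqrt(59/20 + Y**2) (T(Y) = sqrt(Y*Y + 59/20) = sqrt(Y**2 + 59/20) = sqrt(59/20 + Y**2))
L = -143974 (L = (233*(-12) - 161314) + 20136 = (-2796 - 161314) + 20136 = -164110 + 20136 = -143974)
L - T(-679) = -143974 - sqrt(295 + 100*(-679)**2)/10 = -143974 - sqrt(295 + 100*461041)/10 = -143974 - sqrt(295 + 46104100)/10 = -143974 - sqrt(46104395)/10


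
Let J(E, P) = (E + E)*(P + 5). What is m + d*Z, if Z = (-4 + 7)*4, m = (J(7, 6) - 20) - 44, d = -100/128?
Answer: 645/8 ≈ 80.625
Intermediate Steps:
d = -25/32 (d = -100*1/128 = -25/32 ≈ -0.78125)
J(E, P) = 2*E*(5 + P) (J(E, P) = (2*E)*(5 + P) = 2*E*(5 + P))
m = 90 (m = (2*7*(5 + 6) - 20) - 44 = (2*7*11 - 20) - 44 = (154 - 20) - 44 = 134 - 44 = 90)
Z = 12 (Z = 3*4 = 12)
m + d*Z = 90 - 25/32*12 = 90 - 75/8 = 645/8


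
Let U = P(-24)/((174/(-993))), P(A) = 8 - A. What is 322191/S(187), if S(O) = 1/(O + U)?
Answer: 40918257/29 ≈ 1.4110e+6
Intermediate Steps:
U = -5296/29 (U = (8 - 1*(-24))/((174/(-993))) = (8 + 24)/((174*(-1/993))) = 32/(-58/331) = 32*(-331/58) = -5296/29 ≈ -182.62)
S(O) = 1/(-5296/29 + O) (S(O) = 1/(O - 5296/29) = 1/(-5296/29 + O))
322191/S(187) = 322191/((29/(-5296 + 29*187))) = 322191/((29/(-5296 + 5423))) = 322191/((29/127)) = 322191/((29*(1/127))) = 322191/(29/127) = 322191*(127/29) = 40918257/29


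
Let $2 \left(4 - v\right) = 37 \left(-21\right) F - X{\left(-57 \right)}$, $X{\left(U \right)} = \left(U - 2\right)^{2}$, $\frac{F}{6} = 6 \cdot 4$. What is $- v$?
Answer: $- \frac{115377}{2} \approx -57689.0$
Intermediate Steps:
$F = 144$ ($F = 6 \cdot 6 \cdot 4 = 6 \cdot 24 = 144$)
$X{\left(U \right)} = \left(-2 + U\right)^{2}$
$v = \frac{115377}{2}$ ($v = 4 - \frac{37 \left(-21\right) 144 - \left(-2 - 57\right)^{2}}{2} = 4 - \frac{\left(-777\right) 144 - \left(-59\right)^{2}}{2} = 4 - \frac{-111888 - 3481}{2} = 4 - - \frac{115369}{2} = 4 + \frac{115369}{2} = \frac{115377}{2} \approx 57689.0$)
$- v = \left(-1\right) \frac{115377}{2} = - \frac{115377}{2}$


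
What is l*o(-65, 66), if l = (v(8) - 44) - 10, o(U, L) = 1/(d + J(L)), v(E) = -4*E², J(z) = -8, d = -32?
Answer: 31/4 ≈ 7.7500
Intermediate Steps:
o(U, L) = -1/40 (o(U, L) = 1/(-32 - 8) = 1/(-40) = -1/40)
l = -310 (l = (-4*8² - 44) - 10 = (-4*64 - 44) - 10 = (-256 - 44) - 10 = -300 - 10 = -310)
l*o(-65, 66) = -310*(-1/40) = 31/4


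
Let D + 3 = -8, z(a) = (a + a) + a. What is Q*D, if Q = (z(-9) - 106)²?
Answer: -194579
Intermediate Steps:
z(a) = 3*a (z(a) = 2*a + a = 3*a)
D = -11 (D = -3 - 8 = -11)
Q = 17689 (Q = (3*(-9) - 106)² = (-27 - 106)² = (-133)² = 17689)
Q*D = 17689*(-11) = -194579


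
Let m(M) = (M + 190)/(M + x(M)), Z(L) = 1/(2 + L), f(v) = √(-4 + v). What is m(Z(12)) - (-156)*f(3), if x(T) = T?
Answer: 2661/2 + 156*I ≈ 1330.5 + 156.0*I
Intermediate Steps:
m(M) = (190 + M)/(2*M) (m(M) = (M + 190)/(M + M) = (190 + M)/((2*M)) = (190 + M)*(1/(2*M)) = (190 + M)/(2*M))
m(Z(12)) - (-156)*f(3) = (190 + 1/(2 + 12))/(2*(1/(2 + 12))) - (-156)*√(-4 + 3) = (190 + 1/14)/(2*(1/14)) - (-156)*√(-1) = (190 + 1/14)/(2*(1/14)) - (-156)*I = (½)*14*(2661/14) + 156*I = 2661/2 + 156*I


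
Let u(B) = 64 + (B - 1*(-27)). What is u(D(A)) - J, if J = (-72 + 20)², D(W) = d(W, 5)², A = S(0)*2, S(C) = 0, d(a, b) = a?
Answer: -2613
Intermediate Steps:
A = 0 (A = 0*2 = 0)
D(W) = W²
u(B) = 91 + B (u(B) = 64 + (B + 27) = 64 + (27 + B) = 91 + B)
J = 2704 (J = (-52)² = 2704)
u(D(A)) - J = (91 + 0²) - 1*2704 = (91 + 0) - 2704 = 91 - 2704 = -2613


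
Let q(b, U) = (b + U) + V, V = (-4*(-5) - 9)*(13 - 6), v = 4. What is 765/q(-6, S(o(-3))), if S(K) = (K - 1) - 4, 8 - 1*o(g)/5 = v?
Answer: 765/86 ≈ 8.8954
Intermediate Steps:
o(g) = 20 (o(g) = 40 - 5*4 = 40 - 20 = 20)
V = 77 (V = (20 - 9)*7 = 11*7 = 77)
S(K) = -5 + K (S(K) = (-1 + K) - 4 = -5 + K)
q(b, U) = 77 + U + b (q(b, U) = (b + U) + 77 = (U + b) + 77 = 77 + U + b)
765/q(-6, S(o(-3))) = 765/(77 + (-5 + 20) - 6) = 765/(77 + 15 - 6) = 765/86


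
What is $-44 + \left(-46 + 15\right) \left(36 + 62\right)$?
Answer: $-3082$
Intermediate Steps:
$-44 + \left(-46 + 15\right) \left(36 + 62\right) = -44 - 3038 = -3082$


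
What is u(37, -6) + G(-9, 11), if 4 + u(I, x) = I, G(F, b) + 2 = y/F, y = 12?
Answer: 89/3 ≈ 29.667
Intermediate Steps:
G(F, b) = -2 + 12/F
u(I, x) = -4 + I
u(37, -6) + G(-9, 11) = (-4 + 37) + (-2 + 12/(-9)) = 33 + (-2 + 12*(-⅑)) = 33 + (-2 - 4/3) = 33 - 10/3 = 89/3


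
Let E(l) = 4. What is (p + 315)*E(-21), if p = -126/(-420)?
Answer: 6306/5 ≈ 1261.2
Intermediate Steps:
p = 3/10 (p = -126*(-1/420) = 3/10 ≈ 0.30000)
(p + 315)*E(-21) = (3/10 + 315)*4 = (3153/10)*4 = 6306/5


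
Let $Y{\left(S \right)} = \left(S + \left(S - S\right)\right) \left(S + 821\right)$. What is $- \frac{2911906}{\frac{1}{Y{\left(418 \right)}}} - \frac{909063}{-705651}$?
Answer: $- \frac{354726509965759983}{235217} \approx -1.5081 \cdot 10^{12}$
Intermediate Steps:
$Y{\left(S \right)} = S \left(821 + S\right)$ ($Y{\left(S \right)} = \left(S + 0\right) \left(821 + S\right) = S \left(821 + S\right)$)
$- \frac{2911906}{\frac{1}{Y{\left(418 \right)}}} - \frac{909063}{-705651} = - \frac{2911906}{\frac{1}{418 \left(821 + 418\right)}} - \frac{909063}{-705651} = - \frac{2911906}{\frac{1}{418 \cdot 1239}} - - \frac{303021}{235217} = - \frac{2911906}{\frac{1}{517902}} + \frac{303021}{235217} = - 2911906 \frac{1}{\frac{1}{517902}} + \frac{303021}{235217} = \left(-2911906\right) 517902 + \frac{303021}{235217} = -1508081941212 + \frac{303021}{235217} = - \frac{354726509965759983}{235217}$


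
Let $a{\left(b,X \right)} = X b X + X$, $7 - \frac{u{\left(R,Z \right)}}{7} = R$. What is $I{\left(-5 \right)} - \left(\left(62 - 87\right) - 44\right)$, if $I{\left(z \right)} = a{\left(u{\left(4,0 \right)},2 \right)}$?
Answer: $155$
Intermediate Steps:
$u{\left(R,Z \right)} = 49 - 7 R$
$a{\left(b,X \right)} = X + b X^{2}$ ($a{\left(b,X \right)} = b X^{2} + X = X + b X^{2}$)
$I{\left(z \right)} = 86$ ($I{\left(z \right)} = 2 \left(1 + 2 \left(49 - 28\right)\right) = 2 \left(1 + 2 \cdot 21\right) = 2 \left(1 + 42\right) = 2 \cdot 43 = 86$)
$I{\left(-5 \right)} - \left(\left(62 - 87\right) - 44\right) = 86 - \left(\left(62 - 87\right) - 44\right) = 86 - \left(-25 - 44\right) = 86 - -69 = 86 + 69 = 155$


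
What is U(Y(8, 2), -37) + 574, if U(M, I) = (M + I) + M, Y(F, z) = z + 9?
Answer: 559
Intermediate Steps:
Y(F, z) = 9 + z
U(M, I) = I + 2*M (U(M, I) = (I + M) + M = I + 2*M)
U(Y(8, 2), -37) + 574 = (-37 + 2*(9 + 2)) + 574 = (-37 + 2*11) + 574 = (-37 + 22) + 574 = -15 + 574 = 559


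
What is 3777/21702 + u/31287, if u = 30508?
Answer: 260085205/226330158 ≈ 1.1491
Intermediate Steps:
3777/21702 + u/31287 = 3777/21702 + 30508/31287 = 3777*(1/21702) + 30508*(1/31287) = 1259/7234 + 30508/31287 = 260085205/226330158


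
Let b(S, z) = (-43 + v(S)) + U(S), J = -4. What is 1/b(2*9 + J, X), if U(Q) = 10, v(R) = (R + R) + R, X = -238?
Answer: 1/9 ≈ 0.11111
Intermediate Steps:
v(R) = 3*R (v(R) = 2*R + R = 3*R)
b(S, z) = -33 + 3*S (b(S, z) = (-43 + 3*S) + 10 = -33 + 3*S)
1/b(2*9 + J, X) = 1/(-33 + 3*(2*9 - 4)) = 1/(-33 + 3*(18 - 4)) = 1/(-33 + 3*14) = 1/(-33 + 42) = 1/9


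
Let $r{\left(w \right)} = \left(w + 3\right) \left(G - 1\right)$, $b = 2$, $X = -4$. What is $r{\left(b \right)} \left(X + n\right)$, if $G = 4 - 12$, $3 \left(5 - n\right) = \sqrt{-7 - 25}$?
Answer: $-45 + 60 i \sqrt{2} \approx -45.0 + 84.853 i$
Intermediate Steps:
$n = 5 - \frac{4 i \sqrt{2}}{3}$ ($n = 5 - \frac{\sqrt{-7 - 25}}{3} = 5 - \frac{\sqrt{-32}}{3} = 5 - \frac{4 i \sqrt{2}}{3} \approx 5.0 - 1.8856 i$)
$G = -8$ ($G = 4 - 12 = -8$)
$r{\left(w \right)} = -27 - 9 w$ ($r{\left(w \right)} = \left(w + 3\right) \left(-8 - 1\right) = \left(3 + w\right) \left(-9\right) = -27 - 9 w$)
$r{\left(b \right)} \left(X + n\right) = \left(-27 - 18\right) \left(-4 + \left(5 - \frac{4 i \sqrt{2}}{3}\right)\right) = \left(-27 - 18\right) \left(1 - \frac{4 i \sqrt{2}}{3}\right) = - 45 \left(1 - \frac{4 i \sqrt{2}}{3}\right) = -45 + 60 i \sqrt{2}$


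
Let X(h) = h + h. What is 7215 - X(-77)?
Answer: 7369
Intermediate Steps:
X(h) = 2*h
7215 - X(-77) = 7215 - 2*(-77) = 7215 - 1*(-154) = 7215 + 154 = 7369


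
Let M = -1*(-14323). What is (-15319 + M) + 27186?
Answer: 26190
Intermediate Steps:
M = 14323
(-15319 + M) + 27186 = (-15319 + 14323) + 27186 = -996 + 27186 = 26190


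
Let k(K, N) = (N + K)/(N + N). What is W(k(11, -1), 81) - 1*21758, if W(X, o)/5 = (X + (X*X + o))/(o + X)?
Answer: -1653103/76 ≈ -21751.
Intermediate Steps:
k(K, N) = (K + N)/(2*N) (k(K, N) = (K + N)/((2*N)) = (K + N)*(1/(2*N)) = (K + N)/(2*N))
W(X, o) = 5*(X + o + X**2)/(X + o) (W(X, o) = 5*((X + (X*X + o))/(o + X)) = 5*((X + (X**2 + o))/(X + o)) = 5*((X + (o + X**2))/(X + o)) = 5*((X + o + X**2)/(X + o)) = 5*(X + o + X**2)/(X + o))
W(k(11, -1), 81) - 1*21758 = 5*((1/2)*(11 - 1)/(-1) + 81 + ((1/2)*(11 - 1)/(-1))**2)/((1/2)*(11 - 1)/(-1) + 81) - 1*21758 = 5*((1/2)*(-1)*10 + 81 + ((1/2)*(-1)*10)**2)/((1/2)*(-1)*10 + 81) - 21758 = 5*(-5 + 81 + (-5)**2)/(-5 + 81) - 21758 = 5*(-5 + 81 + 25)/76 - 21758 = 5*(1/76)*101 - 21758 = 505/76 - 21758 = -1653103/76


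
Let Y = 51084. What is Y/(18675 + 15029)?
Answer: 1161/766 ≈ 1.5157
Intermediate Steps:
Y/(18675 + 15029) = 51084/(18675 + 15029) = 51084/33704 = 51084*(1/33704) = 1161/766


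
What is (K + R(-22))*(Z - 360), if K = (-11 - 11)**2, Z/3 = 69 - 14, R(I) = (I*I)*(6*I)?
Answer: 12363780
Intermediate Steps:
R(I) = 6*I**3 (R(I) = I**2*(6*I) = 6*I**3)
Z = 165 (Z = 3*(69 - 14) = 3*55 = 165)
K = 484 (K = (-22)**2 = 484)
(K + R(-22))*(Z - 360) = (484 + 6*(-22)**3)*(165 - 360) = (484 + 6*(-10648))*(-195) = (484 - 63888)*(-195) = -63404*(-195) = 12363780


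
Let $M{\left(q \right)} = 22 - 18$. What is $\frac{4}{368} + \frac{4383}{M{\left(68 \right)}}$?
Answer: $\frac{50405}{46} \approx 1095.8$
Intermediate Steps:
$M{\left(q \right)} = 4$
$\frac{4}{368} + \frac{4383}{M{\left(68 \right)}} = \frac{4}{368} + \frac{4383}{4} = 4 \cdot \frac{1}{368} + 4383 \cdot \frac{1}{4} = \frac{1}{92} + \frac{4383}{4} = \frac{50405}{46}$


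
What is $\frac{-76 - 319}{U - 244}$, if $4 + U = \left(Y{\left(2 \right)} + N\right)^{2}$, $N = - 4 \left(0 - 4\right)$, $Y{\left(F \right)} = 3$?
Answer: $- \frac{395}{113} \approx -3.4956$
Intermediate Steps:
$N = 16$ ($N = \left(-4\right) \left(-4\right) = 16$)
$U = 357$ ($U = -4 + \left(3 + 16\right)^{2} = -4 + 19^{2} = -4 + 361 = 357$)
$\frac{-76 - 319}{U - 244} = \frac{-76 - 319}{357 - 244} = - \frac{395}{113}$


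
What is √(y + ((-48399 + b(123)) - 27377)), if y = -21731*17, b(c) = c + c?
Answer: I*√444957 ≈ 667.05*I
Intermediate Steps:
b(c) = 2*c
y = -369427
√(y + ((-48399 + b(123)) - 27377)) = √(-369427 + ((-48399 + 2*123) - 27377)) = √(-369427 + ((-48399 + 246) - 27377)) = √(-369427 + (-48153 - 27377)) = √(-369427 - 75530) = √(-444957) = I*√444957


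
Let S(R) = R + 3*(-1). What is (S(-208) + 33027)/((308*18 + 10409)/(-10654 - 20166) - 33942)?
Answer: -1011389120/1046108393 ≈ -0.96681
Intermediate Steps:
S(R) = -3 + R (S(R) = R - 3 = -3 + R)
(S(-208) + 33027)/((308*18 + 10409)/(-10654 - 20166) - 33942) = ((-3 - 208) + 33027)/((308*18 + 10409)/(-10654 - 20166) - 33942) = (-211 + 33027)/((5544 + 10409)/(-30820) - 33942) = 32816/(15953*(-1/30820) - 33942) = 32816/(-15953/30820 - 33942) = 32816/(-1046108393/30820) = 32816*(-30820/1046108393) = -1011389120/1046108393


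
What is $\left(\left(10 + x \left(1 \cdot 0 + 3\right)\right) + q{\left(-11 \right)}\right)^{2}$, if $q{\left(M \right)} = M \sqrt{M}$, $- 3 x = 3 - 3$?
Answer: $\left(10 - 11 i \sqrt{11}\right)^{2} \approx -1231.0 - 729.66 i$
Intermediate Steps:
$x = 0$ ($x = - \frac{3 - 3}{3} = \left(- \frac{1}{3}\right) 0 = 0$)
$q{\left(M \right)} = M^{\frac{3}{2}}$
$\left(\left(10 + x \left(1 \cdot 0 + 3\right)\right) + q{\left(-11 \right)}\right)^{2} = \left(\left(10 + 0 \left(1 \cdot 0 + 3\right)\right) + \left(-11\right)^{\frac{3}{2}}\right)^{2} = \left(\left(10 + 0 \left(0 + 3\right)\right) - 11 i \sqrt{11}\right)^{2} = \left(\left(10 + 0 \cdot 3\right) - 11 i \sqrt{11}\right)^{2} = \left(\left(10 + 0\right) - 11 i \sqrt{11}\right)^{2} = \left(10 - 11 i \sqrt{11}\right)^{2}$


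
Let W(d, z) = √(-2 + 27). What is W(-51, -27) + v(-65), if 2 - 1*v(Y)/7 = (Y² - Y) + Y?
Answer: -29556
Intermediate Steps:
W(d, z) = 5 (W(d, z) = √25 = 5)
v(Y) = 14 - 7*Y² (v(Y) = 14 - 7*((Y² - Y) + Y) = 14 - 7*Y²)
W(-51, -27) + v(-65) = 5 + (14 - 7*(-65)²) = 5 + (14 - 7*4225) = 5 + (14 - 29575) = 5 - 29561 = -29556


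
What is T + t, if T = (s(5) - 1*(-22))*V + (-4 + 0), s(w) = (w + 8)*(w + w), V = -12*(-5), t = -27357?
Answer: -18241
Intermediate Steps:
V = 60
s(w) = 2*w*(8 + w) (s(w) = (8 + w)*(2*w) = 2*w*(8 + w))
T = 9116 (T = (2*5*(8 + 5) - 1*(-22))*60 + (-4 + 0) = (2*5*13 + 22)*60 - 4 = (130 + 22)*60 - 4 = 152*60 - 4 = 9120 - 4 = 9116)
T + t = 9116 - 27357 = -18241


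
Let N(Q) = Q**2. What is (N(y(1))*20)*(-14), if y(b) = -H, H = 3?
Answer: -2520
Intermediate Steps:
y(b) = -3 (y(b) = -1*3 = -3)
(N(y(1))*20)*(-14) = ((-3)**2*20)*(-14) = (9*20)*(-14) = 180*(-14) = -2520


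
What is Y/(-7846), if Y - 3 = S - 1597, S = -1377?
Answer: 2971/7846 ≈ 0.37866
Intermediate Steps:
Y = -2971 (Y = 3 + (-1377 - 1597) = 3 - 2974 = -2971)
Y/(-7846) = -2971/(-7846) = -2971*(-1/7846) = 2971/7846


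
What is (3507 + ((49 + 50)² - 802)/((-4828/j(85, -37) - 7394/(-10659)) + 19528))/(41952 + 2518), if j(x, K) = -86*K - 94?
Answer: 112718451057129/1429122016918906 ≈ 0.078873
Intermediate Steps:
j(x, K) = -94 - 86*K
(3507 + ((49 + 50)² - 802)/((-4828/j(85, -37) - 7394/(-10659)) + 19528))/(41952 + 2518) = (3507 + ((49 + 50)² - 802)/((-4828/(-94 - 86*(-37)) - 7394/(-10659)) + 19528))/(41952 + 2518) = (3507 + (99² - 802)/((-4828/(-94 + 3182) - 7394*(-1/10659)) + 19528))/44470 = (3507 + (9801 - 802)/((-4828/3088 + 7394/10659) + 19528))*(1/44470) = (3507 + 8999/((-4828*1/3088 + 7394/10659) + 19528))*(1/44470) = (3507 + 8999/((-1207/772 + 7394/10659) + 19528))*(1/44470) = (3507 + 8999/(-7157245/8228748 + 19528))*(1/44470) = (3507 + 8999/(160683833699/8228748))*(1/44470) = (3507 + 8999*(8228748/160683833699))*(1/44470) = (3507 + 74050503252/160683833699)*(1/44470) = (563592255285645/160683833699)*(1/44470) = 112718451057129/1429122016918906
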